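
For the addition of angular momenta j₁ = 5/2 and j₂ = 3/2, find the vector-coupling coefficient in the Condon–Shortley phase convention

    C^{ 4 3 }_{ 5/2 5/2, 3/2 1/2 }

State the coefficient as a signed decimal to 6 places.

triangle: 0!·5!·3!/9! = 720/362880
(j±m)!: 5!·0!·2!·1!·7!·1! = 1209600
prefactor² = (2J+1)·Δ·N² = 21600
  k=0: +1/(0!·0!·0!·2!·5!·1!) = 1/240
Σ = 1/240  ⇒  CG² = 21600·1/240² = 3/8
CG = +√(3/8) = +0.612372

+√(3/8) ≈ +0.612372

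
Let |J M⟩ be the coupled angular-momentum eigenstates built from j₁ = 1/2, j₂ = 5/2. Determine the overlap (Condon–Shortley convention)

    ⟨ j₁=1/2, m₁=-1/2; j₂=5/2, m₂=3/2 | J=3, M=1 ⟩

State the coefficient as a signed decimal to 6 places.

√[7·0!1!5!/7! · 0!1!4!1!4!2!] = √(192)
  +(−1)^0/∏(0,0,1,4,0,1)! = 1/24  (running 1/24)
⟨..|..⟩ = √(192)·(1/24) = +0.577350

+0.577350  (= +√(1/3))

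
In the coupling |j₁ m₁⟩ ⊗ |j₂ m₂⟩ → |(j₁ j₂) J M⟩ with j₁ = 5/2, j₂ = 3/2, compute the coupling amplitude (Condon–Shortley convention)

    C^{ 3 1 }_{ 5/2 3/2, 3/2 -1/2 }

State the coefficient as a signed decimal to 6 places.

triangle: 1!*4!*2!/8! = 48/40320
(j±m)!: 4!*1!*1!*2!*4!*2! = 2304
prefactor² = (2J+1)*Δ*N² = 96/5
  k=0: +1/(0!*1!*1!*1!*3!*1!) = 1/6
  k=1: −1/(1!*0!*0!*0!*4!*2!) = -1/48
Σ = 7/48  ⇒  CG² = 96/5*7/48² = 49/120
CG = +√(49/120) = +0.639010

+0.639010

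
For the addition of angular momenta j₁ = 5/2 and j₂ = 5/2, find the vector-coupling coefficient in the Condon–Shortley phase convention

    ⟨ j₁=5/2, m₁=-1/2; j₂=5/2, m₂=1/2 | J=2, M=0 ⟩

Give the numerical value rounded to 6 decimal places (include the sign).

j₁+j₂−J=3  J+j₁−j₂=2  J−j₁+j₂=2  j₁+j₂+J+1=8
(j₁±m₁, j₂±m₂, J±M) = (2,3,3,2,2,2)
P² = 12/7
sum k=1..3:
  [1] −1/8 = -1/8
  [2] +1/2 = 1/2
  [3] −1/24 = -1/24
S = 1/3
C² = P²·S² = 4/21 ; C = +0.436436

+0.436436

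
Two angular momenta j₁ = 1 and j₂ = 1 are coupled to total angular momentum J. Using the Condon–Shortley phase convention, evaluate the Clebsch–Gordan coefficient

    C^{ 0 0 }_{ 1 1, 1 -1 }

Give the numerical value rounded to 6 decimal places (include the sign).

j₁+j₂−J=2  J+j₁−j₂=0  J−j₁+j₂=0  j₁+j₂+J+1=3
(j₁±m₁, j₂±m₂, J±M) = (2,0,0,2,0,0)
P² = 4/3
sum k=0..0:
  [0] +1/2 = 1/2
S = 1/2
C² = P²·S² = 1/3 ; C = +0.577350

+√(1/3) ≈ +0.577350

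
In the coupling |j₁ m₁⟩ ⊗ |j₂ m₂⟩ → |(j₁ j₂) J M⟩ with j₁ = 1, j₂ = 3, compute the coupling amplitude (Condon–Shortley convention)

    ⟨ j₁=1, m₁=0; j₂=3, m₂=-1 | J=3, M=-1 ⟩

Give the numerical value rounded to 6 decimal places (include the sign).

j₁+j₂−J=1  J+j₁−j₂=1  J−j₁+j₂=5  j₁+j₂+J+1=8
(j₁±m₁, j₂±m₂, J±M) = (1,1,2,4,2,4)
P² = 48
sum k=0..1:
  [0] +1/12 = 1/12
  [1] −1/24 = -1/24
S = 1/24
C² = P²·S² = 1/12 ; C = +0.288675

+0.288675  (= +√(1/12))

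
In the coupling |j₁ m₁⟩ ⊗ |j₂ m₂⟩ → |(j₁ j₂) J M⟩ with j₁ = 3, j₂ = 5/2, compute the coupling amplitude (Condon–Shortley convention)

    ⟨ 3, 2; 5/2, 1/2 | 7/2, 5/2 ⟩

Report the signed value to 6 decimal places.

√[8·2!4!3!/10! · 5!1!3!2!6!1!] = √(4608/7)
  +(−1)^0/∏(0,2,1,3,3,0)! = 1/72  (running 1/72)
  +(−1)^1/∏(1,1,0,2,4,1)! = -1/48  (running -1/144)
⟨..|..⟩ = √(4608/7)·(-1/144) = -0.178174

−√(2/63) ≈ -0.178174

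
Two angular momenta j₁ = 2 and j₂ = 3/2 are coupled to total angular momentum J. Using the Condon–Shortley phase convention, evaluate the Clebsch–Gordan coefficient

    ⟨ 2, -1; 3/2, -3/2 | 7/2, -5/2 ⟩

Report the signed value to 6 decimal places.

+√(4/7) ≈ +0.755929

triangle: 0!×4!×3!/8! = 144/40320
(j±m)!: 1!×3!×0!×3!×1!×6! = 25920
prefactor² = (2J+1)×Δ×N² = 5184/7
  k=0: +1/(0!×0!×3!×0!×1!×3!) = 1/36
Σ = 1/36  ⇒  CG² = 5184/7×1/36² = 4/7
CG = +√(4/7) = +0.755929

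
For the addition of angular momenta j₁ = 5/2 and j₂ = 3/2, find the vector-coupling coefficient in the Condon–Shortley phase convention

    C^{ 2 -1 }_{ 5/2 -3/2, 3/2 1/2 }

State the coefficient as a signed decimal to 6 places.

triangle: 2!·3!·1!/7! = 12/5040
(j±m)!: 1!·4!·2!·1!·1!·3! = 288
prefactor² = (2J+1)·Δ·N² = 24/7
  k=1: −1/(1!·1!·3!·1!·0!·0!) = -1/6
  k=2: +1/(2!·0!·2!·0!·1!·1!) = 1/4
Σ = 1/12  ⇒  CG² = 24/7·1/12² = 1/42
CG = +√(1/42) = +0.154303

+0.154303  (= +√(1/42))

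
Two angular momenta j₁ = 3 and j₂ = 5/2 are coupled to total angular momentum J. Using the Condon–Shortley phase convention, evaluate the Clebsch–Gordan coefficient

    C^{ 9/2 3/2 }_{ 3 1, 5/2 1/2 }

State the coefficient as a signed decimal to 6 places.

j₁+j₂−J=1  J+j₁−j₂=5  J−j₁+j₂=4  j₁+j₂+J+1=11
(j₁±m₁, j₂±m₂, J±M) = (4,2,3,2,6,3)
P² = 138240/77
sum k=0..1:
  [0] +1/72 = 1/72
  [1] −1/96 = -1/96
S = 1/288
C² = P²·S² = 5/231 ; C = +0.147122

+√(5/231) ≈ +0.147122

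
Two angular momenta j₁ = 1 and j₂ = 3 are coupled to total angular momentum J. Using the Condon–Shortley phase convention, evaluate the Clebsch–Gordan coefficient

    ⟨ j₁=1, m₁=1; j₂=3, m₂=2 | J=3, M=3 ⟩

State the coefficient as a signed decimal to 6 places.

+0.500000  (= +√(1/4))

triangle: 1!×1!×5!/8! = 120/40320
(j±m)!: 2!×0!×5!×1!×6!×0! = 172800
prefactor² = (2J+1)×Δ×N² = 3600
  k=0: +1/(0!×1!×0!×5!×1!×0!) = 1/120
Σ = 1/120  ⇒  CG² = 3600×1/120² = 1/4
CG = +√(1/4) = +0.500000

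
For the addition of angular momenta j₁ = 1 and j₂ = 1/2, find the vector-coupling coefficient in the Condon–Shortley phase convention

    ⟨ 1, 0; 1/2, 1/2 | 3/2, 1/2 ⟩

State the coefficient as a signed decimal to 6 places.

j₁+j₂−J=0  J+j₁−j₂=2  J−j₁+j₂=1  j₁+j₂+J+1=4
(j₁±m₁, j₂±m₂, J±M) = (1,1,1,0,2,1)
P² = 2/3
sum k=0..0:
  [0] +1/1 = 1
S = 1
C² = P²·S² = 2/3 ; C = +0.816497

+√(2/3) = +0.816497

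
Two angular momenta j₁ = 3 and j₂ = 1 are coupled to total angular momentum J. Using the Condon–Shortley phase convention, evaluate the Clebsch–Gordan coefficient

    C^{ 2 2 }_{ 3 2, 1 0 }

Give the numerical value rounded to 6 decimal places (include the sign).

−√(5/21) = -0.487950

j₁+j₂−J=2  J+j₁−j₂=4  J−j₁+j₂=0  j₁+j₂+J+1=7
(j₁±m₁, j₂±m₂, J±M) = (5,1,1,1,4,0)
P² = 960/7
sum k=1..1:
  [1] −1/24 = -1/24
S = -1/24
C² = P²·S² = 5/21 ; C = -0.487950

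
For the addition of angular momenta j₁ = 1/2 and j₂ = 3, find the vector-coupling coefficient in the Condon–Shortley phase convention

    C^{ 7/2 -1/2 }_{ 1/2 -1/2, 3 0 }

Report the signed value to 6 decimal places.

+√(4/7) = +0.755929

√[8·0!1!6!/8! · 0!1!3!3!3!4!] = √(5184/7)
  +(−1)^0/∏(0,0,1,3,0,3)! = 1/36  (running 1/36)
⟨..|..⟩ = √(5184/7)·(1/36) = +0.755929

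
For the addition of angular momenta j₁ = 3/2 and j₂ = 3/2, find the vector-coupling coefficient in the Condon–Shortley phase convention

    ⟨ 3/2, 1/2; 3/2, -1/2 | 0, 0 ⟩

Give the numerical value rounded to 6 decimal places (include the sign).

j₁+j₂−J=3  J+j₁−j₂=0  J−j₁+j₂=0  j₁+j₂+J+1=4
(j₁±m₁, j₂±m₂, J±M) = (2,1,1,2,0,0)
P² = 1
sum k=1..1:
  [1] −1/2 = -1/2
S = -1/2
C² = P²·S² = 1/4 ; C = -0.500000

-0.500000  (= −√(1/4))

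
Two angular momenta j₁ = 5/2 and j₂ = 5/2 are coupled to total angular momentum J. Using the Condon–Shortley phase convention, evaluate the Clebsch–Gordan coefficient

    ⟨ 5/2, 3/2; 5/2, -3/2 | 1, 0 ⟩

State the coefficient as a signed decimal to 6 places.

-0.358569  (= −√(9/70))

j₁+j₂−J=4  J+j₁−j₂=1  J−j₁+j₂=1  j₁+j₂+J+1=7
(j₁±m₁, j₂±m₂, J±M) = (4,1,1,4,1,1)
P² = 288/35
sum k=0..1:
  [0] +1/24 = 1/24
  [1] −1/6 = -1/6
S = -1/8
C² = P²·S² = 9/70 ; C = -0.358569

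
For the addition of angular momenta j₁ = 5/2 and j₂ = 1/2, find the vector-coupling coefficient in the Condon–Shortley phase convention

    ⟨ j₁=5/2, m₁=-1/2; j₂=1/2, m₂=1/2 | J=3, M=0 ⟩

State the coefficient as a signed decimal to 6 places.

triangle: 0!×5!×1!/7! = 120/5040
(j±m)!: 2!×3!×1!×0!×3!×3! = 432
prefactor² = (2J+1)×Δ×N² = 72
  k=0: +1/(0!×0!×3!×1!×2!×0!) = 1/12
Σ = 1/12  ⇒  CG² = 72×1/12² = 1/2
CG = +√(1/2) = +0.707107

+0.707107  (= +√(1/2))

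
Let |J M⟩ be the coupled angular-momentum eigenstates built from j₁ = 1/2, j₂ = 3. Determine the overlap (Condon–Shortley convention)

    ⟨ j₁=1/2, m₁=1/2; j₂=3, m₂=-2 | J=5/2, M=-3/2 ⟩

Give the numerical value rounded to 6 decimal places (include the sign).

triangle: 1!×0!×5!/7! = 120/5040
(j±m)!: 1!×0!×1!×5!×1!×4! = 2880
prefactor² = (2J+1)×Δ×N² = 2880/7
  k=0: +1/(0!×1!×0!×1!×0!×4!) = 1/24
Σ = 1/24  ⇒  CG² = 2880/7×1/24² = 5/7
CG = +√(5/7) = +0.845154

+√(5/7) ≈ +0.845154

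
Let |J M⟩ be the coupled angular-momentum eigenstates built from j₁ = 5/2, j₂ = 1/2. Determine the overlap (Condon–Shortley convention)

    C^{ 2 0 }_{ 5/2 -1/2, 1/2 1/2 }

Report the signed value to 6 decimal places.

-0.707107

j₁+j₂−J=1  J+j₁−j₂=4  J−j₁+j₂=0  j₁+j₂+J+1=6
(j₁±m₁, j₂±m₂, J±M) = (2,3,1,0,2,2)
P² = 8
sum k=1..1:
  [1] −1/4 = -1/4
S = -1/4
C² = P²·S² = 1/2 ; C = -0.707107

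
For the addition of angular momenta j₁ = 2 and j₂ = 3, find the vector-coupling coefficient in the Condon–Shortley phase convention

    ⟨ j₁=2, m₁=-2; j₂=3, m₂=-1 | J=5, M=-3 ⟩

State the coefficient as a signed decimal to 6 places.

j₁+j₂−J=0  J+j₁−j₂=4  J−j₁+j₂=6  j₁+j₂+J+1=11
(j₁±m₁, j₂±m₂, J±M) = (0,4,2,4,2,8)
P² = 442368
sum k=0..0:
  [0] +1/1152 = 1/1152
S = 1/1152
C² = P²·S² = 1/3 ; C = +0.577350

+√(1/3) = +0.577350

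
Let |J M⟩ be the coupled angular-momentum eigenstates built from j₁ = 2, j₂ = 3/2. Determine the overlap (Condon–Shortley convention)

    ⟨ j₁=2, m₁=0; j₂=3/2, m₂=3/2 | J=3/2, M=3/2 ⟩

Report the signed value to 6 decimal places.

+√(1/5) ≈ +0.447214

triangle: 2!*2!*1!/6! = 4/720
(j±m)!: 2!*2!*3!*0!*3!*0! = 144
prefactor² = (2J+1)*Δ*N² = 16/5
  k=2: +1/(2!*0!*0!*1!*2!*0!) = 1/4
Σ = 1/4  ⇒  CG² = 16/5*1/4² = 1/5
CG = +√(1/5) = +0.447214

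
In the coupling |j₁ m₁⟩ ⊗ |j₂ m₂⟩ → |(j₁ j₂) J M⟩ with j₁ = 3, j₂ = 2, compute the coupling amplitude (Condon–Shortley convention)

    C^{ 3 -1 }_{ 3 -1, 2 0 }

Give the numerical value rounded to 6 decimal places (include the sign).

-0.387298  (= −√(3/20))

triangle: 2!·4!·2!/9! = 96/362880
(j±m)!: 2!·4!·2!·2!·2!·4! = 9216
prefactor² = (2J+1)·Δ·N² = 256/15
  k=0: +1/(0!·2!·4!·2!·0!·0!) = 1/96
  k=1: −1/(1!·1!·3!·1!·1!·1!) = -1/6
  k=2: +1/(2!·0!·2!·0!·2!·2!) = 1/16
Σ = -3/32  ⇒  CG² = 256/15·(-3/32)² = 3/20
CG = −√(3/20) = -0.387298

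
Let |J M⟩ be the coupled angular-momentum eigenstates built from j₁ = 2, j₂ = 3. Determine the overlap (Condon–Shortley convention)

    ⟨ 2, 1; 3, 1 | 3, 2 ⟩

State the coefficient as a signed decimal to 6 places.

triangle: 2!·2!·4!/9! = 96/362880
(j±m)!: 3!·1!·4!·2!·5!·1! = 34560
prefactor² = (2J+1)·Δ·N² = 64
  k=0: +1/(0!·2!·1!·4!·1!·0!) = 1/48
  k=1: −1/(1!·1!·0!·3!·2!·1!) = -1/12
Σ = -1/16  ⇒  CG² = 64·(-1/16)² = 1/4
CG = −√(1/4) = -0.500000

−√(1/4) ≈ -0.500000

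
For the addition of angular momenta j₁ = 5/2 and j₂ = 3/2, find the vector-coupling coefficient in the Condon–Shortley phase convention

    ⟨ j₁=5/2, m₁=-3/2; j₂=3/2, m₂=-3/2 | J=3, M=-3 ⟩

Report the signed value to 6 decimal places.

+√(3/8) ≈ +0.612372

j₁+j₂−J=1  J+j₁−j₂=4  J−j₁+j₂=2  j₁+j₂+J+1=8
(j₁±m₁, j₂±m₂, J±M) = (1,4,0,3,0,6)
P² = 864
sum k=0..0:
  [0] +1/48 = 1/48
S = 1/48
C² = P²·S² = 3/8 ; C = +0.612372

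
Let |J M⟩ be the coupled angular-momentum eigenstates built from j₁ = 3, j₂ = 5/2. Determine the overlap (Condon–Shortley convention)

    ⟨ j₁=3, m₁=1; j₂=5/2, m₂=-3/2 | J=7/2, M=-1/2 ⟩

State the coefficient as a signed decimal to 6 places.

triangle: 2!·4!·3!/10! = 288/3628800
(j±m)!: 4!·2!·1!·4!·3!·4! = 165888
prefactor² = (2J+1)·Δ·N² = 18432/175
  k=0: +1/(0!·2!·2!·1!·2!·2!) = 1/16
  k=1: −1/(1!·1!·1!·0!·3!·3!) = -1/36
Σ = 5/144  ⇒  CG² = 18432/175·5/144² = 8/63
CG = +√(8/63) = +0.356348

+0.356348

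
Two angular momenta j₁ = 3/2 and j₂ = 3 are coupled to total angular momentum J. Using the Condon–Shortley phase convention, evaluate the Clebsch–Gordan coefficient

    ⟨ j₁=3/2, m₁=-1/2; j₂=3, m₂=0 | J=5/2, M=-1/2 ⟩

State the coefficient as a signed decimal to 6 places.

−√(6/35) = -0.414039

j₁+j₂−J=2  J+j₁−j₂=1  J−j₁+j₂=4  j₁+j₂+J+1=8
(j₁±m₁, j₂±m₂, J±M) = (1,2,3,3,2,3)
P² = 216/35
sum k=1..2:
  [1] −1/4 = -1/4
  [2] +1/12 = 1/12
S = -1/6
C² = P²·S² = 6/35 ; C = -0.414039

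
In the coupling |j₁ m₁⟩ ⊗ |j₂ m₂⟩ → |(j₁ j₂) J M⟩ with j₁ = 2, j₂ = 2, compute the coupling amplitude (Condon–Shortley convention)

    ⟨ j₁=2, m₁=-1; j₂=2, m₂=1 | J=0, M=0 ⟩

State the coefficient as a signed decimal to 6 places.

−√(1/5) ≈ -0.447214

triangle: 4!*0!*0!/5! = 24/120
(j±m)!: 1!*3!*3!*1!*0!*0! = 36
prefactor² = (2J+1)*Δ*N² = 36/5
  k=3: −1/(3!*1!*0!*0!*0!*0!) = -1/6
Σ = -1/6  ⇒  CG² = 36/5*(-1/6)² = 1/5
CG = −√(1/5) = -0.447214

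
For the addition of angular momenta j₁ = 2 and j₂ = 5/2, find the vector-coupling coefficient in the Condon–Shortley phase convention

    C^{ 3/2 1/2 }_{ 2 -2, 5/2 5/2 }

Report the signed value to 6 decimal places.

-0.617213  (= −√(8/21))

√[4·3!1!2!/7! · 0!4!5!0!2!1!] = √(384/7)
  +(−1)^3/∏(3,0,1,2,0,0)! = -1/12  (running -1/12)
⟨..|..⟩ = √(384/7)·(-1/12) = -0.617213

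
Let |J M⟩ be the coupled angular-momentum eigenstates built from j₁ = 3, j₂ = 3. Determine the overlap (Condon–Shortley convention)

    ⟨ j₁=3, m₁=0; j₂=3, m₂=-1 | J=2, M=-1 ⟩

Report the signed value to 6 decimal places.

+0.154303

triangle: 4!×2!×2!/9! = 96/362880
(j±m)!: 3!×3!×2!×4!×1!×3! = 10368
prefactor² = (2J+1)×Δ×N² = 96/7
  k=1: −1/(1!×3!×2!×1!×0!×1!) = -1/12
  k=2: +1/(2!×2!×1!×0!×1!×2!) = 1/8
Σ = 1/24  ⇒  CG² = 96/7×1/24² = 1/42
CG = +√(1/42) = +0.154303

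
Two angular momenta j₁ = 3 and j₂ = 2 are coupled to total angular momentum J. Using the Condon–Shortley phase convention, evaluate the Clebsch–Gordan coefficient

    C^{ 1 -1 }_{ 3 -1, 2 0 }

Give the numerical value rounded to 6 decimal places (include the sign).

+0.414039  (= +√(6/35))

√[3·4!2!0!/7! · 2!4!2!2!0!2!] = √(384/35)
  +(−1)^2/∏(2,2,2,0,0,0)! = 1/8  (running 1/8)
⟨..|..⟩ = √(384/35)·(1/8) = +0.414039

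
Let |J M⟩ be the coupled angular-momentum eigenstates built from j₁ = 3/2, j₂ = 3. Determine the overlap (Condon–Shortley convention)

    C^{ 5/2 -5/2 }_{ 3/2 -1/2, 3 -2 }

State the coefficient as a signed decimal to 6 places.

triangle: 2!*1!*4!/8! = 48/40320
(j±m)!: 1!*2!*1!*5!*0!*5! = 28800
prefactor² = (2J+1)*Δ*N² = 1440/7
  k=1: −1/(1!*1!*1!*0!*0!*4!) = -1/24
Σ = -1/24  ⇒  CG² = 1440/7*(-1/24)² = 5/14
CG = −√(5/14) = -0.597614

−√(5/14) ≈ -0.597614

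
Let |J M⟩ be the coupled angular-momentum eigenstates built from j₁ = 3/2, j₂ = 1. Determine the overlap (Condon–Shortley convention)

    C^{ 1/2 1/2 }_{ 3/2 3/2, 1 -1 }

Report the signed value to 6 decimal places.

triangle: 2!·1!·0!/4! = 2/24
(j±m)!: 3!·0!·0!·2!·1!·0! = 12
prefactor² = (2J+1)·Δ·N² = 2
  k=0: +1/(0!·2!·0!·0!·1!·0!) = 1/2
Σ = 1/2  ⇒  CG² = 2·1/2² = 1/2
CG = +√(1/2) = +0.707107

+√(1/2) = +0.707107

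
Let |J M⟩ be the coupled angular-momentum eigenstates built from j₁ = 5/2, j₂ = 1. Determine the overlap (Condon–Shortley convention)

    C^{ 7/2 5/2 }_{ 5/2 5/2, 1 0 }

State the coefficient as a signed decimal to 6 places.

√[8·0!5!2!/8! · 5!0!1!1!6!1!] = √(28800/7)
  +(−1)^0/∏(0,0,0,1,5,1)! = 1/120  (running 1/120)
⟨..|..⟩ = √(28800/7)·(1/120) = +0.534522

+0.534522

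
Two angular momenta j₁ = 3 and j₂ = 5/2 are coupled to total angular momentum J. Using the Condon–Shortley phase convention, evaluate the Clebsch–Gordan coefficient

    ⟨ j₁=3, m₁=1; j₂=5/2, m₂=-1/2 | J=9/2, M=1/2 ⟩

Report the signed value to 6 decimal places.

triangle: 1!×5!×4!/11! = 2880/39916800
(j±m)!: 4!×2!×2!×3!×5!×4! = 1658880
prefactor² = (2J+1)×Δ×N² = 92160/77
  k=0: +1/(0!×1!×2!×2!×3!×2!) = 1/48
  k=1: −1/(1!×0!×1!×1!×4!×3!) = -1/144
Σ = 1/72  ⇒  CG² = 92160/77×1/72² = 160/693
CG = +√(160/693) = +0.480500

+0.480500  (= +√(160/693))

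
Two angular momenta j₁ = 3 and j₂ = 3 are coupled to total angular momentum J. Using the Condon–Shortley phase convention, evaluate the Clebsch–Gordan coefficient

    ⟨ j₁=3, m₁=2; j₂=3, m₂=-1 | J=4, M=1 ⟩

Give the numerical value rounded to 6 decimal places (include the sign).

triangle: 2!×4!×4!/11! = 1152/39916800
(j±m)!: 5!×1!×2!×4!×5!×3! = 4147200
prefactor² = (2J+1)×Δ×N² = 82944/77
  k=0: +1/(0!×2!×1!×2!×3!×2!) = 1/48
  k=1: −1/(1!×1!×0!×1!×4!×3!) = -1/144
Σ = 1/72  ⇒  CG² = 82944/77×1/72² = 16/77
CG = +√(16/77) = +0.455842

+√(16/77) ≈ +0.455842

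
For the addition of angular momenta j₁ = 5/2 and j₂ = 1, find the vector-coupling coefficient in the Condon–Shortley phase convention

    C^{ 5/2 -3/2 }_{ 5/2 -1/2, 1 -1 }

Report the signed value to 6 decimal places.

√[6·1!4!1!/7! · 2!3!0!2!1!4!] = √(576/35)
  +(−1)^0/∏(0,1,3,0,1,1)! = 1/6  (running 1/6)
⟨..|..⟩ = √(576/35)·(1/6) = +0.676123

+√(16/35) ≈ +0.676123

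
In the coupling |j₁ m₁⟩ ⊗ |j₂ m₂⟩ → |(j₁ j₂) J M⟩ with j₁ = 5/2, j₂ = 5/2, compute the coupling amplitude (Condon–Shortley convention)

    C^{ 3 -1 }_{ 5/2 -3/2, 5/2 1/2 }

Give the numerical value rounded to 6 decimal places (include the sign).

√[7·2!3!3!/9! · 1!4!3!2!2!4!] = √(96/5)
  +(−1)^1/∏(1,1,3,2,0,1)! = -1/12  (running -1/12)
  +(−1)^2/∏(2,0,2,1,1,2)! = 1/8  (running 1/24)
⟨..|..⟩ = √(96/5)·(1/24) = +0.182574

+0.182574  (= +√(1/30))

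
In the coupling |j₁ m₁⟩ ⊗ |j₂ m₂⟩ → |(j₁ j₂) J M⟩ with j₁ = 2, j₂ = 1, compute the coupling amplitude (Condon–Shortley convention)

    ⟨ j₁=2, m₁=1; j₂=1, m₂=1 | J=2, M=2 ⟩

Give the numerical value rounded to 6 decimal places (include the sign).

−√(1/3) = -0.577350

triangle: 1!×3!×1!/6! = 6/720
(j±m)!: 3!×1!×2!×0!×4!×0! = 288
prefactor² = (2J+1)×Δ×N² = 12
  k=1: −1/(1!×0!×0!×1!×3!×0!) = -1/6
Σ = -1/6  ⇒  CG² = 12×(-1/6)² = 1/3
CG = −√(1/3) = -0.577350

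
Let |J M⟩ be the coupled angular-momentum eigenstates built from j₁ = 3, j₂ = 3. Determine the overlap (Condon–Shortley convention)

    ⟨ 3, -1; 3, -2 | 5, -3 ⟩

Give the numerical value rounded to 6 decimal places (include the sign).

triangle: 1!·5!·5!/12! = 14400/479001600
(j±m)!: 2!·4!·1!·5!·2!·8! = 464486400
prefactor² = (2J+1)·Δ·N² = 153600
  k=0: +1/(0!·1!·4!·1!·1!·4!) = 1/576
  k=1: −1/(1!·0!·3!·0!·2!·5!) = -1/1440
Σ = 1/960  ⇒  CG² = 153600·1/960² = 1/6
CG = +√(1/6) = +0.408248

+0.408248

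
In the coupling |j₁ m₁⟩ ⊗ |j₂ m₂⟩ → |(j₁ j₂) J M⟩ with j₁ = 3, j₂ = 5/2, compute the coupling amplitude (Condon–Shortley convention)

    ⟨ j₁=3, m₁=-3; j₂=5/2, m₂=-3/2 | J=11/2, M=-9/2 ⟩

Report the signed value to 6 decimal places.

+0.674200  (= +√(5/11))

triangle: 0!·6!·5!/12! = 86400/479001600
(j±m)!: 0!·6!·1!·4!·1!·10! = 62705664000
prefactor² = (2J+1)·Δ·N² = 1492992000/11
  k=0: +1/(0!·0!·6!·1!·0!·4!) = 1/17280
Σ = 1/17280  ⇒  CG² = 1492992000/11·1/17280² = 5/11
CG = +√(5/11) = +0.674200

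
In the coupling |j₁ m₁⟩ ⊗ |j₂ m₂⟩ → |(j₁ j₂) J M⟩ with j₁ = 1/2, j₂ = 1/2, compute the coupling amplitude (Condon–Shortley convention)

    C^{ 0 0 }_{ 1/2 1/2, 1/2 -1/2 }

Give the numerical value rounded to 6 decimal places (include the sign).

triangle: 1!×0!×0!/2! = 1/2
(j±m)!: 1!×0!×0!×1!×0!×0! = 1
prefactor² = (2J+1)×Δ×N² = 1/2
  k=0: +1/(0!×1!×0!×0!×0!×0!) = 1
Σ = 1  ⇒  CG² = 1/2×1² = 1/2
CG = +√(1/2) = +0.707107

+0.707107  (= +√(1/2))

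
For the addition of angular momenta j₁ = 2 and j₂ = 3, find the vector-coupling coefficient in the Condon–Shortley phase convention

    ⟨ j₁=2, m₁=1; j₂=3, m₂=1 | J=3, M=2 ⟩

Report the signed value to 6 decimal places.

-0.500000  (= −√(1/4))

j₁+j₂−J=2  J+j₁−j₂=2  J−j₁+j₂=4  j₁+j₂+J+1=9
(j₁±m₁, j₂±m₂, J±M) = (3,1,4,2,5,1)
P² = 64
sum k=0..1:
  [0] +1/48 = 1/48
  [1] −1/12 = -1/12
S = -1/16
C² = P²·S² = 1/4 ; C = -0.500000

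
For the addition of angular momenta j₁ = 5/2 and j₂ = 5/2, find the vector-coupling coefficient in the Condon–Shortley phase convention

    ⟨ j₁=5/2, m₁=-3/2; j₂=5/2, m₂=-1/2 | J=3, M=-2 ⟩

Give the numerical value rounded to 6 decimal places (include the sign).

triangle: 2!*3!*3!/9! = 72/362880
(j±m)!: 1!*4!*2!*3!*1!*5! = 34560
prefactor² = (2J+1)*Δ*N² = 48
  k=1: −1/(1!*1!*3!*1!*0!*2!) = -1/12
  k=2: +1/(2!*0!*2!*0!*1!*3!) = 1/24
Σ = -1/24  ⇒  CG² = 48*(-1/24)² = 1/12
CG = −√(1/12) = -0.288675

−√(1/12) = -0.288675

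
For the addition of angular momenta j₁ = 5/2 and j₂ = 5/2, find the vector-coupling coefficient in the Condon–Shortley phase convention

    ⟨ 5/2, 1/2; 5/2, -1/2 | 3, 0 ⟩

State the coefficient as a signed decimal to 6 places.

√[7·2!3!3!/9! · 3!2!2!3!3!3!] = √(36/5)
  +(−1)^0/∏(0,2,2,2,1,1)! = 1/8  (running 1/8)
  +(−1)^1/∏(1,1,1,1,2,2)! = -1/4  (running -1/8)
  +(−1)^2/∏(2,0,0,0,3,3)! = 1/72  (running -1/9)
⟨..|..⟩ = √(36/5)·(-1/9) = -0.298142

−√(4/45) = -0.298142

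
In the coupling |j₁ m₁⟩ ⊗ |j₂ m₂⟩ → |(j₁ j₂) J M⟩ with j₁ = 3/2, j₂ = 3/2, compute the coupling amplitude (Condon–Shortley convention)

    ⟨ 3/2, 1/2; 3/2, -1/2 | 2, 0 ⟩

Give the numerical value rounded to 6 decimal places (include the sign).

+√(1/4) = +0.500000

triangle: 1!·2!·2!/6! = 4/720
(j±m)!: 2!·1!·1!·2!·2!·2! = 16
prefactor² = (2J+1)·Δ·N² = 4/9
  k=0: +1/(0!·1!·1!·1!·1!·1!) = 1
  k=1: −1/(1!·0!·0!·0!·2!·2!) = -1/4
Σ = 3/4  ⇒  CG² = 4/9·3/4² = 1/4
CG = +√(1/4) = +0.500000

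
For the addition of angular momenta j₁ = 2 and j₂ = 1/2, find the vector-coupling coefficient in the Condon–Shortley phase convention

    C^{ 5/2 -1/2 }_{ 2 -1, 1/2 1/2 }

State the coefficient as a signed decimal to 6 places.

+0.632456

√[6·0!4!1!/6! · 1!3!1!0!2!3!] = √(72/5)
  +(−1)^0/∏(0,0,3,1,1,0)! = 1/6  (running 1/6)
⟨..|..⟩ = √(72/5)·(1/6) = +0.632456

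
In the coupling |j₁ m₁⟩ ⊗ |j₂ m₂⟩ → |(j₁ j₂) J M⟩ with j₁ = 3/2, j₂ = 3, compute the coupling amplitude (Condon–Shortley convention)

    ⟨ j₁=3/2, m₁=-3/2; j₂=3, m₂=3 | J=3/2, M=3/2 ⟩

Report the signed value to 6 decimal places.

√[4·3!0!3!/7! · 0!3!6!0!3!0!] = √(5184/7)
  +(−1)^3/∏(3,0,0,3,0,0)! = -1/36  (running -1/36)
⟨..|..⟩ = √(5184/7)·(-1/36) = -0.755929

−√(4/7) = -0.755929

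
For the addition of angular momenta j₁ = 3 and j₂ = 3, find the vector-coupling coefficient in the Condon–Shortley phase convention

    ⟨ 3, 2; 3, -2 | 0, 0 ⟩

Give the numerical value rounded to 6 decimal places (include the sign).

j₁+j₂−J=6  J+j₁−j₂=0  J−j₁+j₂=0  j₁+j₂+J+1=7
(j₁±m₁, j₂±m₂, J±M) = (5,1,1,5,0,0)
P² = 14400/7
sum k=1..1:
  [1] −1/120 = -1/120
S = -1/120
C² = P²·S² = 1/7 ; C = -0.377964

-0.377964  (= −√(1/7))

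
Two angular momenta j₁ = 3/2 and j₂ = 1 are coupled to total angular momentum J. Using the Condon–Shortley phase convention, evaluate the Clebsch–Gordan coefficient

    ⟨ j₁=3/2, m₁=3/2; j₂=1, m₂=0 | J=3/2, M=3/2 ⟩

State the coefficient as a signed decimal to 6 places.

+√(3/5) = +0.774597

j₁+j₂−J=1  J+j₁−j₂=2  J−j₁+j₂=1  j₁+j₂+J+1=5
(j₁±m₁, j₂±m₂, J±M) = (3,0,1,1,3,0)
P² = 12/5
sum k=0..0:
  [0] +1/2 = 1/2
S = 1/2
C² = P²·S² = 3/5 ; C = +0.774597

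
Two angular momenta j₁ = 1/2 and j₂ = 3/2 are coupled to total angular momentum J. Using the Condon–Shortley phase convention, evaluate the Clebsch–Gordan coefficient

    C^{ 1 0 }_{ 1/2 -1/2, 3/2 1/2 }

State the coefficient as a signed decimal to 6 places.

√[3·1!0!2!/4! · 0!1!2!1!1!1!] = √(1/2)
  +(−1)^1/∏(1,0,0,1,0,1)! = -1  (running -1)
⟨..|..⟩ = √(1/2)·(-1) = -0.707107

-0.707107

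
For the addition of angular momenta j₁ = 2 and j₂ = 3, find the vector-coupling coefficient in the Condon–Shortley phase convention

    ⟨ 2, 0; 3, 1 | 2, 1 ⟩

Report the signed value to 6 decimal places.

triangle: 3!*1!*3!/8! = 36/40320
(j±m)!: 2!*2!*4!*2!*3!*1! = 1152
prefactor² = (2J+1)*Δ*N² = 36/7
  k=1: −1/(1!*2!*1!*3!*0!*0!) = -1/12
  k=2: +1/(2!*1!*0!*2!*1!*1!) = 1/4
Σ = 1/6  ⇒  CG² = 36/7*1/6² = 1/7
CG = +√(1/7) = +0.377964

+0.377964  (= +√(1/7))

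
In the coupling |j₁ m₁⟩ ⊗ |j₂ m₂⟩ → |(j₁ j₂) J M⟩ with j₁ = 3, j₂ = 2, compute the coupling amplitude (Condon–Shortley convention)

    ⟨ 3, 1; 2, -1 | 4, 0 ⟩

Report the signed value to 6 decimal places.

+0.597614  (= +√(5/14))

√[9·1!5!3!/10! · 4!2!1!3!4!4!] = √(10368/35)
  +(−1)^0/∏(0,1,2,1,3,2)! = 1/24  (running 1/24)
  +(−1)^1/∏(1,0,1,0,4,3)! = -1/144  (running 5/144)
⟨..|..⟩ = √(10368/35)·(5/144) = +0.597614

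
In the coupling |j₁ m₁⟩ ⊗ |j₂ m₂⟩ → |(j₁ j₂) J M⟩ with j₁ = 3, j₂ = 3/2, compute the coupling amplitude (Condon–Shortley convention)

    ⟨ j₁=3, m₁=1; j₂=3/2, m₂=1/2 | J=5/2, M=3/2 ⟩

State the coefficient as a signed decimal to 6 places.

triangle: 2!*4!*1!/8! = 48/40320
(j±m)!: 4!*2!*2!*1!*4!*1! = 2304
prefactor² = (2J+1)*Δ*N² = 576/35
  k=1: −1/(1!*1!*1!*1!*3!*0!) = -1/6
  k=2: +1/(2!*0!*0!*0!*4!*1!) = 1/48
Σ = -7/48  ⇒  CG² = 576/35*(-7/48)² = 7/20
CG = −√(7/20) = -0.591608

-0.591608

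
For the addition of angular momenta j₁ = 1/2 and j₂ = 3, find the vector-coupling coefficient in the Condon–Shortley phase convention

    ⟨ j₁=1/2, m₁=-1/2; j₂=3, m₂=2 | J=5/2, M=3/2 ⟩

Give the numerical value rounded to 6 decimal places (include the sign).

√[6·1!0!5!/7! · 0!1!5!1!4!1!] = √(2880/7)
  +(−1)^1/∏(1,0,0,4,0,1)! = -1/24  (running -1/24)
⟨..|..⟩ = √(2880/7)·(-1/24) = -0.845154

−√(5/7) ≈ -0.845154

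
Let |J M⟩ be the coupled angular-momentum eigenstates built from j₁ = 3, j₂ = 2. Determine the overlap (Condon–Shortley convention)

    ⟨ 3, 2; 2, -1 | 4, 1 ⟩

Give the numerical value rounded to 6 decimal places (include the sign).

+0.591608  (= +√(7/20))

j₁+j₂−J=1  J+j₁−j₂=5  J−j₁+j₂=3  j₁+j₂+J+1=10
(j₁±m₁, j₂±m₂, J±M) = (5,1,1,3,5,3)
P² = 6480/7
sum k=0..1:
  [0] +1/48 = 1/48
  [1] −1/720 = -1/720
S = 7/360
C² = P²·S² = 7/20 ; C = +0.591608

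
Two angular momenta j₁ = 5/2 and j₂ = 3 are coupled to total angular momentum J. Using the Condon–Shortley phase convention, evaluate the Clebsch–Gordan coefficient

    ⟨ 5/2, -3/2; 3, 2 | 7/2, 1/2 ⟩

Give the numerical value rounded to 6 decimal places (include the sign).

triangle: 2!*3!*4!/10! = 288/3628800
(j±m)!: 1!*4!*5!*1!*4!*3! = 414720
prefactor² = (2J+1)*Δ*N² = 9216/35
  k=1: −1/(1!*1!*3!*4!*0!*0!) = -1/144
  k=2: +1/(2!*0!*2!*3!*1!*1!) = 1/24
Σ = 5/144  ⇒  CG² = 9216/35*5/144² = 20/63
CG = +√(20/63) = +0.563436

+√(20/63) ≈ +0.563436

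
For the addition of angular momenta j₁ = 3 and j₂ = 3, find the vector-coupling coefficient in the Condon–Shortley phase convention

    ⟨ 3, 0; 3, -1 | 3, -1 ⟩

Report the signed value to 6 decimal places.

-0.408248  (= −√(1/6))

triangle: 3!·3!·3!/10! = 216/3628800
(j±m)!: 3!·3!·2!·4!·2!·4! = 82944
prefactor² = (2J+1)·Δ·N² = 864/25
  k=0: +1/(0!·3!·3!·2!·0!·1!) = 1/72
  k=1: −1/(1!·2!·2!·1!·1!·2!) = -1/8
  k=2: +1/(2!·1!·1!·0!·2!·3!) = 1/24
Σ = -5/72  ⇒  CG² = 864/25·(-5/72)² = 1/6
CG = −√(1/6) = -0.408248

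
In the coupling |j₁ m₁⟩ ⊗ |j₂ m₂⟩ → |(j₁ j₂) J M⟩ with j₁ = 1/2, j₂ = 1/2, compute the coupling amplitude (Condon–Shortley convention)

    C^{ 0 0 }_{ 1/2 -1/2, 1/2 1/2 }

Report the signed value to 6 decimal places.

-0.707107  (= −√(1/2))

triangle: 1!*0!*0!/2! = 1/2
(j±m)!: 0!*1!*1!*0!*0!*0! = 1
prefactor² = (2J+1)*Δ*N² = 1/2
  k=1: −1/(1!*0!*0!*0!*0!*0!) = -1
Σ = -1  ⇒  CG² = 1/2*(-1)² = 1/2
CG = −√(1/2) = -0.707107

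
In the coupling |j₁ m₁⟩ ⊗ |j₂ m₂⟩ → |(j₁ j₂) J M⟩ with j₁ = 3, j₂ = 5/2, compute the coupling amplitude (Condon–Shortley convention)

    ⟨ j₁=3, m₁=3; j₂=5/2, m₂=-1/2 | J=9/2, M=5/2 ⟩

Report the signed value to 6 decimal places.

triangle: 1!*5!*4!/11! = 2880/39916800
(j±m)!: 6!*0!*2!*3!*7!*2! = 87091200
prefactor² = (2J+1)*Δ*N² = 691200/11
  k=0: +1/(0!*1!*0!*2!*5!*2!) = 1/480
Σ = 1/480  ⇒  CG² = 691200/11*1/480² = 3/11
CG = +√(3/11) = +0.522233

+√(3/11) ≈ +0.522233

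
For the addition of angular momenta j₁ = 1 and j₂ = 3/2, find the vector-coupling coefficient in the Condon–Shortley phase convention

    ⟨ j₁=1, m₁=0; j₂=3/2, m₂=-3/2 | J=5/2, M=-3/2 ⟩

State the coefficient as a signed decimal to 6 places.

+0.632456

triangle: 0!×2!×3!/6! = 12/720
(j±m)!: 1!×1!×0!×3!×1!×4! = 144
prefactor² = (2J+1)×Δ×N² = 72/5
  k=0: +1/(0!×0!×1!×0!×1!×3!) = 1/6
Σ = 1/6  ⇒  CG² = 72/5×1/6² = 2/5
CG = +√(2/5) = +0.632456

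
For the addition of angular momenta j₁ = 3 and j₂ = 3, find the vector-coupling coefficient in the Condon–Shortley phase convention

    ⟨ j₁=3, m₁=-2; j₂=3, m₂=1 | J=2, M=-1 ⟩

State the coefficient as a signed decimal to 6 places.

j₁+j₂−J=4  J+j₁−j₂=2  J−j₁+j₂=2  j₁+j₂+J+1=9
(j₁±m₁, j₂±m₂, J±M) = (1,5,4,2,1,3)
P² = 320/7
sum k=3..4:
  [3] −1/12 = -1/12
  [4] +1/48 = 1/48
S = -1/16
C² = P²·S² = 5/28 ; C = -0.422577

-0.422577  (= −√(5/28))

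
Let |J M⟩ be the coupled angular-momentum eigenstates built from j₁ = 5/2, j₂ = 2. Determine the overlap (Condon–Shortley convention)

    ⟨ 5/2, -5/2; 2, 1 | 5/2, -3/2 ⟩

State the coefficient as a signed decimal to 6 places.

triangle: 2!·3!·2!/8! = 24/40320
(j±m)!: 0!·5!·3!·1!·1!·4! = 17280
prefactor² = (2J+1)·Δ·N² = 432/7
  k=2: +1/(2!·0!·3!·1!·0!·1!) = 1/12
Σ = 1/12  ⇒  CG² = 432/7·1/12² = 3/7
CG = +√(3/7) = +0.654654

+√(3/7) ≈ +0.654654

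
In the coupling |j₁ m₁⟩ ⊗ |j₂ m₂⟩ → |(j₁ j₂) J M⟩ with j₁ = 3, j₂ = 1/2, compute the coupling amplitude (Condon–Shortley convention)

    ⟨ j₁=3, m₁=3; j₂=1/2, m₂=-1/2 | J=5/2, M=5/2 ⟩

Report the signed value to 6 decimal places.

+√(6/7) = +0.925820

triangle: 1!×5!×0!/7! = 120/5040
(j±m)!: 6!×0!×0!×1!×5!×0! = 86400
prefactor² = (2J+1)×Δ×N² = 86400/7
  k=0: +1/(0!×1!×0!×0!×5!×0!) = 1/120
Σ = 1/120  ⇒  CG² = 86400/7×1/120² = 6/7
CG = +√(6/7) = +0.925820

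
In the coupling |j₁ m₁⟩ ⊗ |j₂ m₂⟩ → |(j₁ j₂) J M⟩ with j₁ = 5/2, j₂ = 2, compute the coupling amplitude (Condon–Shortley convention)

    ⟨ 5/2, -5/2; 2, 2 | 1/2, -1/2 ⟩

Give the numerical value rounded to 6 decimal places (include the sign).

+√(1/3) = +0.577350

triangle: 4!·1!·0!/6! = 24/720
(j±m)!: 0!·5!·4!·0!·0!·1! = 2880
prefactor² = (2J+1)·Δ·N² = 192
  k=4: +1/(4!·0!·1!·0!·0!·0!) = 1/24
Σ = 1/24  ⇒  CG² = 192·1/24² = 1/3
CG = +√(1/3) = +0.577350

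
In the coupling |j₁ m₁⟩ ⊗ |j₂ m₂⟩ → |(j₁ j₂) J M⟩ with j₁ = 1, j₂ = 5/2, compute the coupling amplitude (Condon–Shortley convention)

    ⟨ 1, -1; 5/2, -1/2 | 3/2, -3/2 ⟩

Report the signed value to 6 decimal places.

+√(1/15) ≈ +0.258199

triangle: 2!×0!×3!/6! = 12/720
(j±m)!: 0!×2!×2!×3!×0!×3! = 144
prefactor² = (2J+1)×Δ×N² = 48/5
  k=2: +1/(2!×0!×0!×0!×0!×3!) = 1/12
Σ = 1/12  ⇒  CG² = 48/5×1/12² = 1/15
CG = +√(1/15) = +0.258199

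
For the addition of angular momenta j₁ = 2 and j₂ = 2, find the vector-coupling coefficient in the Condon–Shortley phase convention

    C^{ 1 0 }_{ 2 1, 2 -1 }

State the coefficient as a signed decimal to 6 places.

j₁+j₂−J=3  J+j₁−j₂=1  J−j₁+j₂=1  j₁+j₂+J+1=6
(j₁±m₁, j₂±m₂, J±M) = (3,1,1,3,1,1)
P² = 9/10
sum k=0..1:
  [0] +1/6 = 1/6
  [1] −1/2 = -1/2
S = -1/3
C² = P²·S² = 1/10 ; C = -0.316228

-0.316228  (= −√(1/10))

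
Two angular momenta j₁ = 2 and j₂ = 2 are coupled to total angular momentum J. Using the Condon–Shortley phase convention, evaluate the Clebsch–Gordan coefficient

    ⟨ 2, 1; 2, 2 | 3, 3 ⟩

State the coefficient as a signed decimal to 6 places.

−√(1/2) = -0.707107

√[7·1!3!3!/8! · 3!1!4!0!6!0!] = √(648)
  +(−1)^1/∏(1,0,0,3,3,0)! = -1/36  (running -1/36)
⟨..|..⟩ = √(648)·(-1/36) = -0.707107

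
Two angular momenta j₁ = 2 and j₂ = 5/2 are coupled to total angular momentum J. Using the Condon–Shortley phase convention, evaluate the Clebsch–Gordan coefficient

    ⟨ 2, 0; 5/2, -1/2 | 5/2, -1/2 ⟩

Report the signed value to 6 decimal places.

-0.478091  (= −√(8/35))

j₁+j₂−J=2  J+j₁−j₂=2  J−j₁+j₂=3  j₁+j₂+J+1=8
(j₁±m₁, j₂±m₂, J±M) = (2,2,2,3,2,3)
P² = 72/35
sum k=0..2:
  [0] +1/8 = 1/8
  [1] −1/2 = -1/2
  [2] +1/24 = 1/24
S = -1/3
C² = P²·S² = 8/35 ; C = -0.478091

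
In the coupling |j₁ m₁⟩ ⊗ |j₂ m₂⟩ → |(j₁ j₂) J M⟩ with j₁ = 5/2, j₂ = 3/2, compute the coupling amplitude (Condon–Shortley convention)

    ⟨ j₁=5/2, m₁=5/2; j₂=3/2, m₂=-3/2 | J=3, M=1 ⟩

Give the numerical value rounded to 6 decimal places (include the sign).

+0.353553  (= +√(1/8))

√[7·1!4!2!/8! · 5!0!0!3!4!2!] = √(288)
  +(−1)^0/∏(0,1,0,0,4,2)! = 1/48  (running 1/48)
⟨..|..⟩ = √(288)·(1/48) = +0.353553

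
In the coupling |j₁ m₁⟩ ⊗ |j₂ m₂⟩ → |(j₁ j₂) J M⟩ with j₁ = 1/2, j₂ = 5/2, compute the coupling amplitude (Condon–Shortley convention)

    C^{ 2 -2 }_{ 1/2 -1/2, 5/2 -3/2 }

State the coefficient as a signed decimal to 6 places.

triangle: 1!·0!·4!/6! = 24/720
(j±m)!: 0!·1!·1!·4!·0!·4! = 576
prefactor² = (2J+1)·Δ·N² = 96
  k=1: −1/(1!·0!·0!·0!·0!·4!) = -1/24
Σ = -1/24  ⇒  CG² = 96·(-1/24)² = 1/6
CG = −√(1/6) = -0.408248

−√(1/6) = -0.408248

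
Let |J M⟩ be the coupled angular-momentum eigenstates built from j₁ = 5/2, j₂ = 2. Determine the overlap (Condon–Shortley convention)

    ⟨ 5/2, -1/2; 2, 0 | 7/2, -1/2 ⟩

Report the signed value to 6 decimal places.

√[8·1!4!3!/9! · 2!3!2!2!3!4!] = √(768/35)
  +(−1)^0/∏(0,1,3,2,1,1)! = 1/12  (running 1/12)
  +(−1)^1/∏(1,0,2,1,2,2)! = -1/8  (running -1/24)
⟨..|..⟩ = √(768/35)·(-1/24) = -0.195180

−√(4/105) = -0.195180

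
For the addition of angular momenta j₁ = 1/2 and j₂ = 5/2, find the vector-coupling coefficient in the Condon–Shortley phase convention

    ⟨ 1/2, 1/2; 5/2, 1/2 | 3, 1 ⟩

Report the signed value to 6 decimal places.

+√(2/3) = +0.816497

j₁+j₂−J=0  J+j₁−j₂=1  J−j₁+j₂=5  j₁+j₂+J+1=7
(j₁±m₁, j₂±m₂, J±M) = (1,0,3,2,4,2)
P² = 96
sum k=0..0:
  [0] +1/12 = 1/12
S = 1/12
C² = P²·S² = 2/3 ; C = +0.816497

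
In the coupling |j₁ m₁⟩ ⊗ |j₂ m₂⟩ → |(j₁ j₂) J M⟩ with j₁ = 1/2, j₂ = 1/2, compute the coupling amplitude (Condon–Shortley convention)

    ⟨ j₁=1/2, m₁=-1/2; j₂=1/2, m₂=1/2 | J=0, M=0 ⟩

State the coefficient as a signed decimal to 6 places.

−√(1/2) = -0.707107

j₁+j₂−J=1  J+j₁−j₂=0  J−j₁+j₂=0  j₁+j₂+J+1=2
(j₁±m₁, j₂±m₂, J±M) = (0,1,1,0,0,0)
P² = 1/2
sum k=1..1:
  [1] −1/1 = -1
S = -1
C² = P²·S² = 1/2 ; C = -0.707107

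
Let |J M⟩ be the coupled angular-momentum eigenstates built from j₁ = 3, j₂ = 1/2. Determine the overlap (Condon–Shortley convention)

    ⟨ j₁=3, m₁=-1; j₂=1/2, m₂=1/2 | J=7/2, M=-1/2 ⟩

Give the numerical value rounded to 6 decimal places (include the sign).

j₁+j₂−J=0  J+j₁−j₂=6  J−j₁+j₂=1  j₁+j₂+J+1=8
(j₁±m₁, j₂±m₂, J±M) = (2,4,1,0,3,4)
P² = 6912/7
sum k=0..0:
  [0] +1/48 = 1/48
S = 1/48
C² = P²·S² = 3/7 ; C = +0.654654

+0.654654  (= +√(3/7))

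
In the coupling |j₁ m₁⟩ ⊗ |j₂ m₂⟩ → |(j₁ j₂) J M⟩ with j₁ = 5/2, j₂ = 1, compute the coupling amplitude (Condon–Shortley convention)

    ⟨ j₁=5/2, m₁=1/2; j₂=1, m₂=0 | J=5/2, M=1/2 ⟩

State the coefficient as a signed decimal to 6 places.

√[6·1!4!1!/7! · 3!2!1!1!3!2!] = √(144/35)
  +(−1)^0/∏(0,1,2,1,2,0)! = 1/4  (running 1/4)
  +(−1)^1/∏(1,0,1,0,3,1)! = -1/6  (running 1/12)
⟨..|..⟩ = √(144/35)·(1/12) = +0.169031

+√(1/35) = +0.169031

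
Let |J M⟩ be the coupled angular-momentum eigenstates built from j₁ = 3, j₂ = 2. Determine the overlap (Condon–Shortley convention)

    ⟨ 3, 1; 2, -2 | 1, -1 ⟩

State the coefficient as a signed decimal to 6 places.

triangle: 4!×2!×0!/7! = 48/5040
(j±m)!: 4!×2!×0!×4!×0!×2! = 2304
prefactor² = (2J+1)×Δ×N² = 2304/35
  k=0: +1/(0!×4!×2!×0!×0!×0!) = 1/48
Σ = 1/48  ⇒  CG² = 2304/35×1/48² = 1/35
CG = +√(1/35) = +0.169031

+0.169031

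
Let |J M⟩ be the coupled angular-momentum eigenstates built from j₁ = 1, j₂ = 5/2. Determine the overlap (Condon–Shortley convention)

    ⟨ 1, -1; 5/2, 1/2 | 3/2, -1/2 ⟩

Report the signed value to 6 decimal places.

triangle: 2!×0!×3!/6! = 12/720
(j±m)!: 0!×2!×3!×2!×1!×2! = 48
prefactor² = (2J+1)×Δ×N² = 16/5
  k=2: +1/(2!×0!×0!×1!×0!×2!) = 1/4
Σ = 1/4  ⇒  CG² = 16/5×1/4² = 1/5
CG = +√(1/5) = +0.447214

+0.447214  (= +√(1/5))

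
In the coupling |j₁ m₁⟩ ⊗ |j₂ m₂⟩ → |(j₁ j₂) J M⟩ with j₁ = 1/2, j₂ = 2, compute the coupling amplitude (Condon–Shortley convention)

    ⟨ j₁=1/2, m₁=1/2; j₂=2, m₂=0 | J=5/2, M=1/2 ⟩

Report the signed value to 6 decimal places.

√[6·0!1!4!/6! · 1!0!2!2!3!2!] = √(48/5)
  +(−1)^0/∏(0,0,0,2,1,2)! = 1/4  (running 1/4)
⟨..|..⟩ = √(48/5)·(1/4) = +0.774597

+√(3/5) = +0.774597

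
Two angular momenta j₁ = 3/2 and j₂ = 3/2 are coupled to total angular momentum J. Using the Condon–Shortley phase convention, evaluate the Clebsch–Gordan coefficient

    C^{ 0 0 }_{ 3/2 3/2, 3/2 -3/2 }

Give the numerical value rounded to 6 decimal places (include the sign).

√[1·3!0!0!/4! · 3!0!0!3!0!0!] = √(9)
  +(−1)^0/∏(0,3,0,0,0,0)! = 1/6  (running 1/6)
⟨..|..⟩ = √(9)·(1/6) = +0.500000

+0.500000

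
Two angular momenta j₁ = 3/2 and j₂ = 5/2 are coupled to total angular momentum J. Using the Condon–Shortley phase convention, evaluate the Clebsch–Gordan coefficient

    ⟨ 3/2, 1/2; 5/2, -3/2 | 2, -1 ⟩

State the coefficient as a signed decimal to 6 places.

+√(1/42) ≈ +0.154303

√[5·2!1!3!/7! · 2!1!1!4!1!3!] = √(24/7)
  +(−1)^0/∏(0,2,1,1,0,2)! = 1/4  (running 1/4)
  +(−1)^1/∏(1,1,0,0,1,3)! = -1/6  (running 1/12)
⟨..|..⟩ = √(24/7)·(1/12) = +0.154303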